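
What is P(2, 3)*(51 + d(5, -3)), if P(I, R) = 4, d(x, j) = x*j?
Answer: 144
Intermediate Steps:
d(x, j) = j*x
P(2, 3)*(51 + d(5, -3)) = 4*(51 - 3*5) = 4*(51 - 15) = 4*36 = 144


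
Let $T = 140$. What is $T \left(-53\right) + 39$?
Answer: $-7381$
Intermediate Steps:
$T \left(-53\right) + 39 = 140 \left(-53\right) + 39 = -7420 + 39 = -7381$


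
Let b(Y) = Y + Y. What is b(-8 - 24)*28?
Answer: -1792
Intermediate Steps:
b(Y) = 2*Y
b(-8 - 24)*28 = (2*(-8 - 24))*28 = (2*(-32))*28 = -64*28 = -1792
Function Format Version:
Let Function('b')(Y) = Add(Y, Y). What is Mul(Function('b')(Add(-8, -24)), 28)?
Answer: -1792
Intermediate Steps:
Function('b')(Y) = Mul(2, Y)
Mul(Function('b')(Add(-8, -24)), 28) = Mul(Mul(2, Add(-8, -24)), 28) = Mul(Mul(2, -32), 28) = Mul(-64, 28) = -1792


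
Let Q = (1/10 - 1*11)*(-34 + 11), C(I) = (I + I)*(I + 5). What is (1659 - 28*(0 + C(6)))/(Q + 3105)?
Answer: -20370/33557 ≈ -0.60703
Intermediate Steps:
C(I) = 2*I*(5 + I) (C(I) = (2*I)*(5 + I) = 2*I*(5 + I))
Q = 2507/10 (Q = (1/10 - 11)*(-23) = -109/10*(-23) = 2507/10 ≈ 250.70)
(1659 - 28*(0 + C(6)))/(Q + 3105) = (1659 - 28*(0 + 2*6*(5 + 6)))/(2507/10 + 3105) = (1659 - 28*(0 + 2*6*11))/(33557/10) = (1659 - 28*(0 + 132))*(10/33557) = (1659 - 28*132)*(10/33557) = (1659 - 3696)*(10/33557) = -2037*10/33557 = -20370/33557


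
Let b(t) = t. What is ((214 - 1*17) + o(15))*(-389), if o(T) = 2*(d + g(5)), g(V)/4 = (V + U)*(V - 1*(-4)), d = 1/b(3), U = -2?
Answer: -482749/3 ≈ -1.6092e+5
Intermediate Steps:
d = 1/3 ≈ 0.33333
g(V) = 4*(-2 + V)*(4 + V) (g(V) = 4*((V - 2)*(V - 1*(-4))) = 4*((-2 + V)*(V + 4)) = 4*((-2 + V)*(4 + V)) = 4*(-2 + V)*(4 + V))
o(T) = 650/3 (o(T) = 2*(1/3 + (-32 + 4*5**2 + 8*5)) = 2*(1/3 + (-32 + 4*25 + 40)) = 2*(1/3 + (-32 + 100 + 40)) = 2*(1/3 + 108) = 2*(325/3) = 650/3)
((214 - 1*17) + o(15))*(-389) = ((214 - 1*17) + 650/3)*(-389) = ((214 - 17) + 650/3)*(-389) = (197 + 650/3)*(-389) = (1241/3)*(-389) = -482749/3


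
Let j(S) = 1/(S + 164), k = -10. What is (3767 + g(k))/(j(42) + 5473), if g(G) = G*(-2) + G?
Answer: 259354/375813 ≈ 0.69011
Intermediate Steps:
j(S) = 1/(164 + S)
g(G) = -G (g(G) = -2*G + G = -G)
(3767 + g(k))/(j(42) + 5473) = (3767 - 1*(-10))/(1/(164 + 42) + 5473) = (3767 + 10)/(1/206 + 5473) = 3777/(1/206 + 5473) = 3777/(1127439/206) = 3777*(206/1127439) = 259354/375813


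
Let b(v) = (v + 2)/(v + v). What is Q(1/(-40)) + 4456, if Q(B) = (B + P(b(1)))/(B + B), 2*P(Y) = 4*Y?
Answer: 8793/2 ≈ 4396.5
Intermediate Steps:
b(v) = (2 + v)/(2*v) (b(v) = (2 + v)/((2*v)) = (2 + v)*(1/(2*v)) = (2 + v)/(2*v))
P(Y) = 2*Y (P(Y) = (4*Y)/2 = 2*Y)
Q(B) = (3 + B)/(2*B) (Q(B) = (B + 2*((½)*(2 + 1)/1))/(B + B) = (B + 2*((½)*1*3))/((2*B)) = (B + 2*(3/2))*(1/(2*B)) = (B + 3)*(1/(2*B)) = (3 + B)*(1/(2*B)) = (3 + B)/(2*B))
Q(1/(-40)) + 4456 = (3 + 1/(-40))/(2*(1/(-40))) + 4456 = (3 - 1/40)/(2*(-1/40)) + 4456 = (½)*(-40)*(119/40) + 4456 = -119/2 + 4456 = 8793/2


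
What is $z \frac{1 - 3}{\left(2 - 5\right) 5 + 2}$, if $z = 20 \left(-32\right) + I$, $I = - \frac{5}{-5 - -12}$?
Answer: $- \frac{690}{7} \approx -98.571$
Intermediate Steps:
$I = - \frac{5}{7}$ ($I = - \frac{5}{-5 + 12} = - \frac{5}{7} \approx -0.71429$)
$z = - \frac{4485}{7}$ ($z = 20 \left(-32\right) - \frac{5}{7} = -640 - \frac{5}{7} = - \frac{4485}{7} \approx -640.71$)
$z \frac{1 - 3}{\left(2 - 5\right) 5 + 2} = - \frac{4485 \frac{1 - 3}{\left(2 - 5\right) 5 + 2}}{7} = - \frac{4485 \left(- \frac{2}{\left(-3\right) 5 + 2}\right)}{7} = - \frac{4485 \left(- \frac{2}{-15 + 2}\right)}{7} = - \frac{4485 \left(- \frac{2}{-13}\right)}{7} = - \frac{4485 \left(\left(-2\right) \left(- \frac{1}{13}\right)\right)}{7} = \left(- \frac{4485}{7}\right) \frac{2}{13} = - \frac{690}{7}$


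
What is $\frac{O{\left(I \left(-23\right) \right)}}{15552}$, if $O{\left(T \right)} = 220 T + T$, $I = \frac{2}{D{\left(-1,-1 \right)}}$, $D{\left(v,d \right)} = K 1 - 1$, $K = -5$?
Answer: $\frac{5083}{46656} \approx 0.10895$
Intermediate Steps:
$D{\left(v,d \right)} = -6$ ($D{\left(v,d \right)} = \left(-5\right) 1 - 1 = -5 - 1 = -6$)
$I = - \frac{1}{3}$ ($I = \frac{2}{-6} = 2 \left(- \frac{1}{6}\right) = - \frac{1}{3} \approx -0.33333$)
$O{\left(T \right)} = 221 T$
$\frac{O{\left(I \left(-23\right) \right)}}{15552} = \frac{221 \left(\left(- \frac{1}{3}\right) \left(-23\right)\right)}{15552} = 221 \cdot \frac{23}{3} \cdot \frac{1}{15552} = \frac{5083}{3} \cdot \frac{1}{15552} = \frac{5083}{46656}$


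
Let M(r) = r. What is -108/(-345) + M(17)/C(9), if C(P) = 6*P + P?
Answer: 4223/7245 ≈ 0.58288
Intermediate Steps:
C(P) = 7*P
-108/(-345) + M(17)/C(9) = -108/(-345) + 17/((7*9)) = -108*(-1/345) + 17/63 = 36/115 + 17*(1/63) = 36/115 + 17/63 = 4223/7245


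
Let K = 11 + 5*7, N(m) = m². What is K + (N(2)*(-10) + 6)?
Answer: 12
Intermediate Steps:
K = 46 (K = 11 + 35 = 46)
K + (N(2)*(-10) + 6) = 46 + (2²*(-10) + 6) = 46 + (4*(-10) + 6) = 46 + (-40 + 6) = 46 - 34 = 12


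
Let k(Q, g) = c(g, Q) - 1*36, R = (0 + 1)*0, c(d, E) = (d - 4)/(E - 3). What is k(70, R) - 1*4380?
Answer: -295876/67 ≈ -4416.1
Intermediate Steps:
c(d, E) = (-4 + d)/(-3 + E)
R = 0 (R = 1*0 = 0)
k(Q, g) = -36 + (-4 + g)/(-3 + Q) (k(Q, g) = (-4 + g)/(-3 + Q) - 1*36 = (-4 + g)/(-3 + Q) - 36 = -36 + (-4 + g)/(-3 + Q))
k(70, R) - 1*4380 = (104 + 0 - 36*70)/(-3 + 70) - 1*4380 = (104 + 0 - 2520)/67 - 4380 = (1/67)*(-2416) - 4380 = -2416/67 - 4380 = -295876/67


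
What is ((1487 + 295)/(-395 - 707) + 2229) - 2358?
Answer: -71970/551 ≈ -130.62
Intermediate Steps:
((1487 + 295)/(-395 - 707) + 2229) - 2358 = (1782/(-1102) + 2229) - 2358 = (1782*(-1/1102) + 2229) - 2358 = (-891/551 + 2229) - 2358 = 1227288/551 - 2358 = -71970/551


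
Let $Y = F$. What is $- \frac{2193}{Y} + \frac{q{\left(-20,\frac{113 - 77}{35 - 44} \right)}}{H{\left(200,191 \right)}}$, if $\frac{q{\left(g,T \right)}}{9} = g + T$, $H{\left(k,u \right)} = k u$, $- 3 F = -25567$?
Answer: $- \frac{32105034}{122082425} \approx -0.26298$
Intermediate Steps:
$F = \frac{25567}{3}$ ($F = \left(- \frac{1}{3}\right) \left(-25567\right) = \frac{25567}{3} \approx 8522.3$)
$Y = \frac{25567}{3} \approx 8522.3$
$q{\left(g,T \right)} = 9 T + 9 g$ ($q{\left(g,T \right)} = 9 \left(g + T\right) = 9 \left(T + g\right) = 9 T + 9 g$)
$- \frac{2193}{Y} + \frac{q{\left(-20,\frac{113 - 77}{35 - 44} \right)}}{H{\left(200,191 \right)}} = - \frac{2193}{\frac{25567}{3}} + \frac{9 \frac{113 - 77}{35 - 44} + 9 \left(-20\right)}{200 \cdot 191} = \left(-2193\right) \frac{3}{25567} + \frac{9 \frac{36}{-9} - 180}{38200} = - \frac{6579}{25567} + \left(9 \cdot 36 \left(- \frac{1}{9}\right) - 180\right) \frac{1}{38200} = - \frac{6579}{25567} + \left(9 \left(-4\right) - 180\right) \frac{1}{38200} = - \frac{6579}{25567} + \left(-36 - 180\right) \frac{1}{38200} = - \frac{6579}{25567} - \frac{27}{4775} = - \frac{32105034}{122082425}$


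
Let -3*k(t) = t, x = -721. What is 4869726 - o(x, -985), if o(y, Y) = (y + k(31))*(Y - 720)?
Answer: 10868408/3 ≈ 3.6228e+6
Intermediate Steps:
k(t) = -t/3
o(y, Y) = (-720 + Y)*(-31/3 + y) (o(y, Y) = (y - ⅓*31)*(Y - 720) = (y - 31/3)*(-720 + Y) = (-31/3 + y)*(-720 + Y) = (-720 + Y)*(-31/3 + y))
4869726 - o(x, -985) = 4869726 - (7440 - 720*(-721) - 31/3*(-985) - 985*(-721)) = 4869726 - (7440 + 519120 + 30535/3 + 710185) = 4869726 - 1*3740770/3 = 4869726 - 3740770/3 = 10868408/3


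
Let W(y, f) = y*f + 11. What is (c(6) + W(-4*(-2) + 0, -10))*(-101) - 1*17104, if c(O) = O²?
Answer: -13771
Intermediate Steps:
W(y, f) = 11 + f*y (W(y, f) = f*y + 11 = 11 + f*y)
(c(6) + W(-4*(-2) + 0, -10))*(-101) - 1*17104 = (6² + (11 - 10*(-4*(-2) + 0)))*(-101) - 1*17104 = (36 + (11 - 10*(8 + 0)))*(-101) - 17104 = (36 + (11 - 10*8))*(-101) - 17104 = (36 + (11 - 80))*(-101) - 17104 = (36 - 69)*(-101) - 17104 = -33*(-101) - 17104 = 3333 - 17104 = -13771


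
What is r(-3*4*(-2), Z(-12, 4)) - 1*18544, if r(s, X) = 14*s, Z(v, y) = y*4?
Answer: -18208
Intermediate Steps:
Z(v, y) = 4*y
r(-3*4*(-2), Z(-12, 4)) - 1*18544 = 14*(-3*4*(-2)) - 1*18544 = 14*(-12*(-2)) - 18544 = 14*24 - 18544 = 336 - 18544 = -18208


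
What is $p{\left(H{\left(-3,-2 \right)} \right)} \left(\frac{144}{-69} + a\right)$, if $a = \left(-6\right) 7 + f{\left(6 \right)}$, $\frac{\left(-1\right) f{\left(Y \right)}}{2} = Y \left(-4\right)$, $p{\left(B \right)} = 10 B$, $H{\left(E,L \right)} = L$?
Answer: $- \frac{1800}{23} \approx -78.261$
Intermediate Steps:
$f{\left(Y \right)} = 8 Y$ ($f{\left(Y \right)} = - 2 Y \left(-4\right) = - 2 \left(- 4 Y\right) = 8 Y$)
$a = 6$ ($a = \left(-6\right) 7 + 8 \cdot 6 = -42 + 48 = 6$)
$p{\left(H{\left(-3,-2 \right)} \right)} \left(\frac{144}{-69} + a\right) = 10 \left(-2\right) \left(\frac{144}{-69} + 6\right) = - 20 \left(144 \left(- \frac{1}{69}\right) + 6\right) = - 20 \left(- \frac{48}{23} + 6\right) = \left(-20\right) \frac{90}{23} = - \frac{1800}{23}$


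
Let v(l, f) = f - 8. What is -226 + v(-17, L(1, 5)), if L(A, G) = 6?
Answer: -228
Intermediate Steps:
v(l, f) = -8 + f
-226 + v(-17, L(1, 5)) = -226 + (-8 + 6) = -226 - 2 = -228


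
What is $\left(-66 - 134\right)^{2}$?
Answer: $40000$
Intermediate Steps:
$\left(-66 - 134\right)^{2} = \left(-200\right)^{2} = 40000$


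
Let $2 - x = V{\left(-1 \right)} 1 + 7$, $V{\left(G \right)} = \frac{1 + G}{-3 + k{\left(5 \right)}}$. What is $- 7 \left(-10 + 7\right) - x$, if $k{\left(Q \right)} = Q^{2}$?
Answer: $26$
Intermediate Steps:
$V{\left(G \right)} = \frac{1}{22} + \frac{G}{22}$ ($V{\left(G \right)} = \frac{1 + G}{-3 + 5^{2}} = \frac{1 + G}{-3 + 25} = \frac{1 + G}{22} = \left(1 + G\right) \frac{1}{22} = \frac{1}{22} + \frac{G}{22}$)
$x = -5$ ($x = 2 - \left(\left(\frac{1}{22} + \frac{1}{22} \left(-1\right)\right) 1 + 7\right) = 2 - \left(\left(\frac{1}{22} - \frac{1}{22}\right) 1 + 7\right) = 2 - \left(0 \cdot 1 + 7\right) = 2 - \left(0 + 7\right) = 2 - 7 = -5$)
$- 7 \left(-10 + 7\right) - x = - 7 \left(-10 + 7\right) - -5 = \left(-7\right) \left(-3\right) + 5 = 21 + 5 = 26$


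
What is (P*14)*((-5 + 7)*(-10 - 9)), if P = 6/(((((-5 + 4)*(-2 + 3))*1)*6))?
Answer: 532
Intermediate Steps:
P = -1 (P = 6/(((-1*1*1)*6)) = 6/((-1*1*6)) = 6/((-1*6)) = 6/(-6) = 6*(-1/6) = -1)
(P*14)*((-5 + 7)*(-10 - 9)) = (-1*14)*((-5 + 7)*(-10 - 9)) = -28*(-19) = -14*(-38) = 532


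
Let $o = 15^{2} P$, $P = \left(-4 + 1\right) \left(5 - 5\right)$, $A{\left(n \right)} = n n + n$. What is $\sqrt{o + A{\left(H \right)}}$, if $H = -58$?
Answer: $\sqrt{3306} \approx 57.498$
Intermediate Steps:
$A{\left(n \right)} = n + n^{2}$ ($A{\left(n \right)} = n^{2} + n = n + n^{2}$)
$P = 0$ ($P = \left(-3\right) 0 = 0$)
$o = 0$ ($o = 15^{2} \cdot 0 = 225 \cdot 0 = 0$)
$\sqrt{o + A{\left(H \right)}} = \sqrt{0 - 58 \left(1 - 58\right)} = \sqrt{0 - -3306} = \sqrt{0 + 3306} = \sqrt{3306}$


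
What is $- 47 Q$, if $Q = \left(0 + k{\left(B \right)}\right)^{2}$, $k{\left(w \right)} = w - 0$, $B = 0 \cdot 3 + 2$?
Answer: $-188$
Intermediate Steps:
$B = 2$ ($B = 0 + 2 = 2$)
$k{\left(w \right)} = w$ ($k{\left(w \right)} = w + 0 = w$)
$Q = 4$ ($Q = \left(0 + 2\right)^{2} = 2^{2} = 4$)
$- 47 Q = \left(-47\right) 4 = -188$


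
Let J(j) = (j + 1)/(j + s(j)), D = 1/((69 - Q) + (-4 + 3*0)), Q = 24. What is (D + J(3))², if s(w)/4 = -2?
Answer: 25281/42025 ≈ 0.60157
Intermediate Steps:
D = 1/41 (D = 1/((69 - 1*24) + (-4 + 3*0)) = 1/((69 - 24) + (-4 + 0)) = 1/(45 - 4) = 1/41 ≈ 0.024390)
s(w) = -8 (s(w) = 4*(-2) = -8)
J(j) = (1 + j)/(-8 + j) (J(j) = (j + 1)/(j - 8) = (1 + j)/(-8 + j))
(D + J(3))² = (1/41 + (1 + 3)/(-8 + 3))² = (1/41 + 4/(-5))² = (1/41 - ⅕*4)² = (1/41 - ⅘)² = (-159/205)² = 25281/42025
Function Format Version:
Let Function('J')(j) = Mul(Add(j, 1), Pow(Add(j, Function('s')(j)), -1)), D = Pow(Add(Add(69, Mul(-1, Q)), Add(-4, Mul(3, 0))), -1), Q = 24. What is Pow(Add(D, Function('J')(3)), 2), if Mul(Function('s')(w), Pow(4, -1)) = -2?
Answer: Rational(25281, 42025) ≈ 0.60157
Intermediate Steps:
D = Rational(1, 41) (D = Pow(Add(Add(69, Mul(-1, 24)), Add(-4, Mul(3, 0))), -1) = Pow(Add(Add(69, -24), Add(-4, 0)), -1) = Pow(Add(45, -4), -1) = Pow(41, -1) = Rational(1, 41) ≈ 0.024390)
Function('s')(w) = -8 (Function('s')(w) = Mul(4, -2) = -8)
Function('J')(j) = Mul(Pow(Add(-8, j), -1), Add(1, j)) (Function('J')(j) = Mul(Add(j, 1), Pow(Add(j, -8), -1)) = Mul(Add(1, j), Pow(Add(-8, j), -1)) = Mul(Pow(Add(-8, j), -1), Add(1, j)))
Pow(Add(D, Function('J')(3)), 2) = Pow(Add(Rational(1, 41), Mul(Pow(Add(-8, 3), -1), Add(1, 3))), 2) = Pow(Add(Rational(1, 41), Mul(Pow(-5, -1), 4)), 2) = Pow(Add(Rational(1, 41), Mul(Rational(-1, 5), 4)), 2) = Pow(Add(Rational(1, 41), Rational(-4, 5)), 2) = Pow(Rational(-159, 205), 2) = Rational(25281, 42025)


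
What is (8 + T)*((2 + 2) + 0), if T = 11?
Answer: 76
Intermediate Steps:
(8 + T)*((2 + 2) + 0) = (8 + 11)*((2 + 2) + 0) = 19*(4 + 0) = 19*4 = 76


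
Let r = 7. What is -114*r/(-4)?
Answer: 399/2 ≈ 199.50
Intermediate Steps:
-114*r/(-4) = -114*7/(-4) = -(-57)*7/2 = -114*(-7/4) = 399/2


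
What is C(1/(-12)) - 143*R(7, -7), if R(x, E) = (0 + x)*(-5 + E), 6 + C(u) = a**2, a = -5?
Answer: 12031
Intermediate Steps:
C(u) = 19 (C(u) = -6 + (-5)**2 = -6 + 25 = 19)
R(x, E) = x*(-5 + E)
C(1/(-12)) - 143*R(7, -7) = 19 - 1001*(-5 - 7) = 19 - 1001*(-12) = 19 - 143*(-84) = 19 + 12012 = 12031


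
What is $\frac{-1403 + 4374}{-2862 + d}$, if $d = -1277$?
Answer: $- \frac{2971}{4139} \approx -0.71781$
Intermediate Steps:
$\frac{-1403 + 4374}{-2862 + d} = \frac{-1403 + 4374}{-2862 - 1277} = \frac{2971}{-4139} = 2971 \left(- \frac{1}{4139}\right) = - \frac{2971}{4139}$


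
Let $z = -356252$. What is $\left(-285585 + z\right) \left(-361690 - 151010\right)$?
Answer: $329069829900$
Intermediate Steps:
$\left(-285585 + z\right) \left(-361690 - 151010\right) = \left(-285585 - 356252\right) \left(-361690 - 151010\right) = \left(-641837\right) \left(-512700\right) = 329069829900$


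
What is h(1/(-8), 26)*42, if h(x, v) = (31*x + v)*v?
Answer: 48321/2 ≈ 24161.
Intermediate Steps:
h(x, v) = v*(v + 31*x) (h(x, v) = (v + 31*x)*v = v*(v + 31*x))
h(1/(-8), 26)*42 = (26*(26 + 31/(-8)))*42 = (26*(26 + 31*(-1/8)))*42 = (26*(26 - 31/8))*42 = (26*(177/8))*42 = (2301/4)*42 = 48321/2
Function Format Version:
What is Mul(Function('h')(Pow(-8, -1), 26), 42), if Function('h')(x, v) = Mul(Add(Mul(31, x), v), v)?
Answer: Rational(48321, 2) ≈ 24161.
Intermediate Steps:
Function('h')(x, v) = Mul(v, Add(v, Mul(31, x))) (Function('h')(x, v) = Mul(Add(v, Mul(31, x)), v) = Mul(v, Add(v, Mul(31, x))))
Mul(Function('h')(Pow(-8, -1), 26), 42) = Mul(Mul(26, Add(26, Mul(31, Pow(-8, -1)))), 42) = Mul(Mul(26, Add(26, Mul(31, Rational(-1, 8)))), 42) = Mul(Mul(26, Add(26, Rational(-31, 8))), 42) = Mul(Mul(26, Rational(177, 8)), 42) = Mul(Rational(2301, 4), 42) = Rational(48321, 2)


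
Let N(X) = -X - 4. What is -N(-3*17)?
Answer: -47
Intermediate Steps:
N(X) = -4 - X
-N(-3*17) = -(-4 - (-3)*17) = -(-4 - 1*(-51)) = -(-4 + 51) = -1*47 = -47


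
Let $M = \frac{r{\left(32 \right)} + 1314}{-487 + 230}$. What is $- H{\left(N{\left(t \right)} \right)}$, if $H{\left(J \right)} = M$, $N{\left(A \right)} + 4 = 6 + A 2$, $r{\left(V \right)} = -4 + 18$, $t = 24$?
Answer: $\frac{1328}{257} \approx 5.1673$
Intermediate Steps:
$r{\left(V \right)} = 14$
$M = - \frac{1328}{257}$ ($M = \frac{14 + 1314}{-487 + 230} = \frac{1328}{-257} = 1328 \left(- \frac{1}{257}\right) = - \frac{1328}{257} \approx -5.1673$)
$N{\left(A \right)} = 2 + 2 A$ ($N{\left(A \right)} = -4 + \left(6 + A 2\right) = -4 + \left(6 + 2 A\right) = 2 + 2 A$)
$H{\left(J \right)} = - \frac{1328}{257}$
$- H{\left(N{\left(t \right)} \right)} = \left(-1\right) \left(- \frac{1328}{257}\right) = \frac{1328}{257}$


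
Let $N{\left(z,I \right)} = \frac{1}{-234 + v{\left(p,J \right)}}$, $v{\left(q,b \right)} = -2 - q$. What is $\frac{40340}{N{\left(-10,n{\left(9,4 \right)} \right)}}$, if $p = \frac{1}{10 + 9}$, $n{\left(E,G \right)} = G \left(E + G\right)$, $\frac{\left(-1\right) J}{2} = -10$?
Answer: $- \frac{180924900}{19} \approx -9.5224 \cdot 10^{6}$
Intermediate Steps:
$J = 20$ ($J = \left(-2\right) \left(-10\right) = 20$)
$p = \frac{1}{19} \approx 0.052632$
$N{\left(z,I \right)} = - \frac{19}{4485}$ ($N{\left(z,I \right)} = \frac{1}{-234 - \frac{39}{19}} = \frac{1}{- \frac{4485}{19}} = - \frac{19}{4485}$)
$\frac{40340}{N{\left(-10,n{\left(9,4 \right)} \right)}} = \frac{40340}{- \frac{19}{4485}} = 40340 \left(- \frac{4485}{19}\right) = - \frac{180924900}{19}$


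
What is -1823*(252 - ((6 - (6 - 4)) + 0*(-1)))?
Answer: -452104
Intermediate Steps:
-1823*(252 - ((6 - (6 - 4)) + 0*(-1))) = -1823*(252 - ((6 - 1*2) + 0)) = -1823*(252 - ((6 - 2) + 0)) = -1823*(252 - (4 + 0)) = -1823*(252 - 1*4) = -1823*(252 - 4) = -1823*248 = -452104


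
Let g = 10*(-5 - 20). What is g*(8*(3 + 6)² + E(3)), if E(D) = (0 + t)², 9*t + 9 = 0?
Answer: -162250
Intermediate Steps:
t = -1 (t = -1 + (⅑)*0 = -1 + 0 = -1)
g = -250 (g = 10*(-25) = -250)
E(D) = 1 (E(D) = (0 - 1)² = (-1)² = 1)
g*(8*(3 + 6)² + E(3)) = -250*(8*(3 + 6)² + 1) = -250*(8*9² + 1) = -250*(8*81 + 1) = -250*(648 + 1) = -250*649 = -162250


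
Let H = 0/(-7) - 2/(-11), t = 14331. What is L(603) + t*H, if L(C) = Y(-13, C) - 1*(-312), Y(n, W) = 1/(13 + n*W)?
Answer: 251167633/86086 ≈ 2917.6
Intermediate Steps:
Y(n, W) = 1/(13 + W*n)
H = 2/11 (H = 0*(-1/7) - 2*(-1/11) = 0 + 2/11 = 2/11 ≈ 0.18182)
L(C) = 312 + 1/(13 - 13*C) (L(C) = 1/(13 + C*(-13)) - 1*(-312) = 1/(13 - 13*C) + 312 = 312 + 1/(13 - 13*C))
L(603) + t*H = (4057 - 4056*603)/(13*(1 - 1*603)) + 14331*(2/11) = (4057 - 2445768)/(13*(1 - 603)) + 28662/11 = (1/13)*(-2441711)/(-602) + 28662/11 = (1/13)*(-1/602)*(-2441711) + 28662/11 = 2441711/7826 + 28662/11 = 251167633/86086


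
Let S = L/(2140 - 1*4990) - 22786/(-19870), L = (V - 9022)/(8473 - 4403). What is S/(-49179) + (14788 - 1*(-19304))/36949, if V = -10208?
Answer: 39032208373434079/42304281596998850 ≈ 0.92265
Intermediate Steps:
L = -1923/407 (L = (-10208 - 9022)/(8473 - 4403) = -19230/4070 = -19230*1/4070 = -1923/407 ≈ -4.7248)
S = 882294357/768273550 (S = -1923/(407*(2140 - 1*4990)) - 22786/(-19870) = -1923/(407*(2140 - 4990)) - 22786*(-1/19870) = -1923/407/(-2850) + 11393/9935 = -1923/407*(-1/2850) + 11393/9935 = 641/386650 + 11393/9935 = 882294357/768273550 ≈ 1.1484)
S/(-49179) + (14788 - 1*(-19304))/36949 = (882294357/768273550)/(-49179) + (14788 - 1*(-19304))/36949 = (882294357/768273550)*(-1/49179) + (14788 + 19304)*(1/36949) = -294098119/12594308305150 + 34092*(1/36949) = -294098119/12594308305150 + 34092/36949 = 39032208373434079/42304281596998850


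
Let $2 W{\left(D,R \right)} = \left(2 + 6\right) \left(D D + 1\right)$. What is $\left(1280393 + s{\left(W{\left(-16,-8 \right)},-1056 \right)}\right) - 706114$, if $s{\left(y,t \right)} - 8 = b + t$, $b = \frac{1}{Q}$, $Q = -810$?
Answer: $\frac{464317109}{810} \approx 5.7323 \cdot 10^{5}$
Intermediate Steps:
$b = - \frac{1}{810}$ ($b = \frac{1}{-810} = - \frac{1}{810} \approx -0.0012346$)
$W{\left(D,R \right)} = 4 + 4 D^{2}$ ($W{\left(D,R \right)} = \frac{\left(2 + 6\right) \left(D D + 1\right)}{2} = \frac{8 \left(D^{2} + 1\right)}{2} = \frac{8 \left(1 + D^{2}\right)}{2} = \frac{8 + 8 D^{2}}{2} = 4 + 4 D^{2}$)
$s{\left(y,t \right)} = \frac{6479}{810} + t$ ($s{\left(y,t \right)} = 8 + \left(- \frac{1}{810} + t\right) = \frac{6479}{810} + t$)
$\left(1280393 + s{\left(W{\left(-16,-8 \right)},-1056 \right)}\right) - 706114 = \left(1280393 + \left(\frac{6479}{810} - 1056\right)\right) - 706114 = \left(1280393 - \frac{848881}{810}\right) - 706114 = \frac{1036269449}{810} - 706114 = \frac{464317109}{810}$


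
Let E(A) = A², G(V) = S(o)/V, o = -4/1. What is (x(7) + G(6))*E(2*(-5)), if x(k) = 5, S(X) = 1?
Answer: 1550/3 ≈ 516.67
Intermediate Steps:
o = -4 (o = -4*1 = -4)
G(V) = 1/V
(x(7) + G(6))*E(2*(-5)) = (5 + 1/6)*(2*(-5))² = (5 + ⅙)*(-10)² = (31/6)*100 = 1550/3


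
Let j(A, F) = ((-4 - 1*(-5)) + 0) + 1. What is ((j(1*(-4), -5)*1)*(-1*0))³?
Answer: 0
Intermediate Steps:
j(A, F) = 2 (j(A, F) = ((-4 + 5) + 0) + 1 = (1 + 0) + 1 = 1 + 1 = 2)
((j(1*(-4), -5)*1)*(-1*0))³ = ((2*1)*(-1*0))³ = (2*0)³ = 0³ = 0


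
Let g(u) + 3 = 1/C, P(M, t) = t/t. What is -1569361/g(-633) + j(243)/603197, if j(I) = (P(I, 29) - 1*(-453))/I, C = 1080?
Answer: 248434586838855986/474762485169 ≈ 5.2328e+5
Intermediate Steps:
P(M, t) = 1
j(I) = 454/I (j(I) = (1 - 1*(-453))/I = (1 + 453)/I = 454/I)
g(u) = -3239/1080 (g(u) = -3 + 1/1080 = -3239/1080)
-1569361/g(-633) + j(243)/603197 = -1569361/(-3239/1080) + (454/243)/603197 = -1569361*(-1080/3239) + (454*(1/243))*(1/603197) = 1694909880/3239 + (454/243)*(1/603197) = 1694909880/3239 + 454/146576871 = 248434586838855986/474762485169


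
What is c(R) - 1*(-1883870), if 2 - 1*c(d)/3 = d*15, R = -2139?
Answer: 1980131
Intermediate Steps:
c(d) = 6 - 45*d (c(d) = 6 - 3*d*15 = 6 - 45*d)
c(R) - 1*(-1883870) = (6 - 45*(-2139)) - 1*(-1883870) = (6 + 96255) + 1883870 = 96261 + 1883870 = 1980131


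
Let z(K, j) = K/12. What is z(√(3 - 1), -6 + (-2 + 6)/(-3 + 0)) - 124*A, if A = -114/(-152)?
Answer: -93 + √2/12 ≈ -92.882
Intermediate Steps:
A = ¾ (A = -114*(-1/152) = ¾ ≈ 0.75000)
z(K, j) = K/12 (z(K, j) = K*(1/12) = K/12)
z(√(3 - 1), -6 + (-2 + 6)/(-3 + 0)) - 124*A = √(3 - 1)/12 - 124*¾ = √2/12 - 93 = -93 + √2/12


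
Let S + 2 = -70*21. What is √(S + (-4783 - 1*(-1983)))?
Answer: 4*I*√267 ≈ 65.361*I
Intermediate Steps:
S = -1472 (S = -2 - 70*21 = -2 - 1470 = -1472)
√(S + (-4783 - 1*(-1983))) = √(-1472 + (-4783 - 1*(-1983))) = √(-1472 + (-4783 + 1983)) = √(-1472 - 2800) = √(-4272) = 4*I*√267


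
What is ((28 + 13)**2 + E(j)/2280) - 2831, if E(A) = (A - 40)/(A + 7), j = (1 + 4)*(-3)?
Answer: -4195189/3648 ≈ -1150.0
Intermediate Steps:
j = -15 (j = 5*(-3) = -15)
E(A) = (-40 + A)/(7 + A)
((28 + 13)**2 + E(j)/2280) - 2831 = ((28 + 13)**2 + ((-40 - 15)/(7 - 15))/2280) - 2831 = (41**2 + (-55/(-8))*(1/2280)) - 2831 = (1681 - 1/8*(-55)*(1/2280)) - 2831 = (1681 + (55/8)*(1/2280)) - 2831 = (1681 + 11/3648) - 2831 = 6132299/3648 - 2831 = -4195189/3648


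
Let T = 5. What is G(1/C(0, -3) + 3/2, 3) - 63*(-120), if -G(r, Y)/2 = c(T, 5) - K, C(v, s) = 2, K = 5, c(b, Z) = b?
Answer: 7560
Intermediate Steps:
G(r, Y) = 0 (G(r, Y) = -2*(5 - 1*5) = -2*(5 - 5) = -2*0 = 0)
G(1/C(0, -3) + 3/2, 3) - 63*(-120) = 0 - 63*(-120) = 0 + 7560 = 7560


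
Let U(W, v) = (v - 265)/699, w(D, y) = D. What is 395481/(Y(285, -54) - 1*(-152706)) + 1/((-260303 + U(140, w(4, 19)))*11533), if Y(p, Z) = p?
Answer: 92210924929770325/35671603990453086 ≈ 2.5850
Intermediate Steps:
U(W, v) = -265/699 + v/699 (U(W, v) = (-265 + v)*(1/699) = -265/699 + v/699)
395481/(Y(285, -54) - 1*(-152706)) + 1/((-260303 + U(140, w(4, 19)))*11533) = 395481/(285 - 1*(-152706)) + 1/((-260303 + (-265/699 + (1/699)*4))*11533) = 395481/(285 + 152706) + (1/11533)/(-260303 + (-265/699 + 4/699)) = 395481/152991 + (1/11533)/(-260303 - 87/233) = 395481*(1/152991) + (1/11533)/(-60650686/233) = 131827/50997 - 233/60650686*1/11533 = 131827/50997 - 233/699484361638 = 92210924929770325/35671603990453086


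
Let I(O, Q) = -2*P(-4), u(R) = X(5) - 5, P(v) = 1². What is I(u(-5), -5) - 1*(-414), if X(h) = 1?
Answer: 412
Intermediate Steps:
P(v) = 1
u(R) = -4 (u(R) = 1 - 5 = -4)
I(O, Q) = -2 (I(O, Q) = -2*1 = -2)
I(u(-5), -5) - 1*(-414) = -2 - 1*(-414) = -2 + 414 = 412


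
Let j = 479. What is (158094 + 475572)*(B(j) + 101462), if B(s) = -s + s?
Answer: 64293019692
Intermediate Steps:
B(s) = 0
(158094 + 475572)*(B(j) + 101462) = (158094 + 475572)*(0 + 101462) = 633666*101462 = 64293019692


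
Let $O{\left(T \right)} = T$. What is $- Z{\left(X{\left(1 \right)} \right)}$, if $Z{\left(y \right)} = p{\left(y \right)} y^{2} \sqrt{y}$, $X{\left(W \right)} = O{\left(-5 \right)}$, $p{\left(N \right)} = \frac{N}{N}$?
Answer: $- 25 i \sqrt{5} \approx - 55.902 i$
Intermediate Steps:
$p{\left(N \right)} = 1$
$X{\left(W \right)} = -5$
$Z{\left(y \right)} = y^{\frac{5}{2}}$ ($Z{\left(y \right)} = 1 y^{2} \sqrt{y} = y^{2} \sqrt{y} = y^{\frac{5}{2}}$)
$- Z{\left(X{\left(1 \right)} \right)} = - \left(-5\right)^{\frac{5}{2}} = - 25 i \sqrt{5}$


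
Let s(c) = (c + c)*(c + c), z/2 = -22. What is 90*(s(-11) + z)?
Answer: 39600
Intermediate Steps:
z = -44 (z = 2*(-22) = -44)
s(c) = 4*c² (s(c) = (2*c)*(2*c) = 4*c²)
90*(s(-11) + z) = 90*(4*(-11)² - 44) = 90*(4*121 - 44) = 90*(484 - 44) = 90*440 = 39600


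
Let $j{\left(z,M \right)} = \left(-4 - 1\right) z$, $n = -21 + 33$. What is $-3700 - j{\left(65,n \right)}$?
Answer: $-3375$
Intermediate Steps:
$n = 12$
$j{\left(z,M \right)} = - 5 z$
$-3700 - j{\left(65,n \right)} = -3700 - \left(-5\right) 65 = -3700 - -325 = -3700 + 325 = -3375$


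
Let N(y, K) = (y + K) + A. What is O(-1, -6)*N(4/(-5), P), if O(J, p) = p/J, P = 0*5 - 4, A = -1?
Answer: -174/5 ≈ -34.800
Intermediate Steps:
P = -4 (P = 0 - 4 = -4)
N(y, K) = -1 + K + y (N(y, K) = (y + K) - 1 = (K + y) - 1 = -1 + K + y)
O(-1, -6)*N(4/(-5), P) = (-6/(-1))*(-1 - 4 + 4/(-5)) = (-6*(-1))*(-1 - 4 + 4*(-⅕)) = 6*(-1 - 4 - ⅘) = 6*(-29/5) = -174/5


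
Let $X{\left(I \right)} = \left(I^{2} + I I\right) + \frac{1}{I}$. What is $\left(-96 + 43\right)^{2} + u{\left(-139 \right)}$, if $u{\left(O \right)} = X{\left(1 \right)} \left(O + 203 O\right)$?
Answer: $-82259$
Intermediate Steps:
$X{\left(I \right)} = \frac{1}{I} + 2 I^{2}$ ($X{\left(I \right)} = \left(I^{2} + I^{2}\right) + \frac{1}{I} = 2 I^{2} + \frac{1}{I} = \frac{1}{I} + 2 I^{2}$)
$u{\left(O \right)} = 612 O$ ($u{\left(O \right)} = \frac{1 + 2 \cdot 1^{3}}{1} \left(O + 203 O\right) = 1 \left(1 + 2 \cdot 1\right) 204 O = 1 \left(1 + 2\right) 204 O = 1 \cdot 3 \cdot 204 O = 3 \cdot 204 O = 612 O$)
$\left(-96 + 43\right)^{2} + u{\left(-139 \right)} = \left(-96 + 43\right)^{2} + 612 \left(-139\right) = \left(-53\right)^{2} - 85068 = 2809 - 85068 = -82259$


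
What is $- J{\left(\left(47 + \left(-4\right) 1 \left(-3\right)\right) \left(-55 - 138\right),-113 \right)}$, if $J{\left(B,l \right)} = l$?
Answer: $113$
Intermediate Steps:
$- J{\left(\left(47 + \left(-4\right) 1 \left(-3\right)\right) \left(-55 - 138\right),-113 \right)} = \left(-1\right) \left(-113\right) = 113$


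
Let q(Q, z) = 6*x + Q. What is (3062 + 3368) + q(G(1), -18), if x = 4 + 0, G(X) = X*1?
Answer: 6455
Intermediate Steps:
G(X) = X
x = 4
q(Q, z) = 24 + Q (q(Q, z) = 6*4 + Q = 24 + Q)
(3062 + 3368) + q(G(1), -18) = (3062 + 3368) + (24 + 1) = 6430 + 25 = 6455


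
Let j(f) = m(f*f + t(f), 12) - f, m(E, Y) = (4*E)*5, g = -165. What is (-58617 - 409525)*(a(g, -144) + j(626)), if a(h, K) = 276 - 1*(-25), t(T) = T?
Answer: -3674781279530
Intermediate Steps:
a(h, K) = 301 (a(h, K) = 276 + 25 = 301)
m(E, Y) = 20*E
j(f) = 19*f + 20*f**2 (j(f) = 20*(f*f + f) - f = 20*(f**2 + f) - f = 20*(f + f**2) - f = (20*f + 20*f**2) - f = 19*f + 20*f**2)
(-58617 - 409525)*(a(g, -144) + j(626)) = (-58617 - 409525)*(301 + 626*(19 + 20*626)) = -468142*(301 + 626*(19 + 12520)) = -468142*(301 + 626*12539) = -468142*(301 + 7849414) = -468142*7849715 = -3674781279530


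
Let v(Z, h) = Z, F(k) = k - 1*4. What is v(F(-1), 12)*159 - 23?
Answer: -818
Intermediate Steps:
F(k) = -4 + k (F(k) = k - 4 = -4 + k)
v(F(-1), 12)*159 - 23 = (-4 - 1)*159 - 23 = -5*159 - 23 = -795 - 23 = -818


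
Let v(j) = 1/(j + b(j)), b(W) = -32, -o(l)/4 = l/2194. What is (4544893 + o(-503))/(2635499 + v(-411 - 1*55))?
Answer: 2482902816246/1439788915597 ≈ 1.7245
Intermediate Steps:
o(l) = -2*l/1097 (o(l) = -4*l/2194 = -2*l/1097)
v(j) = 1/(-32 + j) (v(j) = 1/(j - 32) = 1/(-32 + j))
(4544893 + o(-503))/(2635499 + v(-411 - 1*55)) = (4544893 - 2/1097*(-503))/(2635499 + 1/(-32 + (-411 - 1*55))) = (4544893 + 1006/1097)/(2635499 + 1/(-32 + (-411 - 55))) = 4985748627/(1097*(2635499 + 1/(-32 - 466))) = 4985748627/(1097*(2635499 + 1/(-498))) = 4985748627/(1097*(2635499 - 1/498)) = 4985748627/(1097*(1312478501/498)) = (4985748627/1097)*(498/1312478501) = 2482902816246/1439788915597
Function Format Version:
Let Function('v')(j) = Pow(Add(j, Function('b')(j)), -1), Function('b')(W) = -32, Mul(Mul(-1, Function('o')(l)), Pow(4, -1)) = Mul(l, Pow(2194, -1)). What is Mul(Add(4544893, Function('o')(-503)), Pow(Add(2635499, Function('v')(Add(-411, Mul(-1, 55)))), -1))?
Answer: Rational(2482902816246, 1439788915597) ≈ 1.7245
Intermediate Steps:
Function('o')(l) = Mul(Rational(-2, 1097), l) (Function('o')(l) = Mul(-4, Mul(l, Pow(2194, -1))) = Mul(-4, Mul(l, Rational(1, 2194))) = Mul(-4, Mul(Rational(1, 2194), l)) = Mul(Rational(-2, 1097), l))
Function('v')(j) = Pow(Add(-32, j), -1) (Function('v')(j) = Pow(Add(j, -32), -1) = Pow(Add(-32, j), -1))
Mul(Add(4544893, Function('o')(-503)), Pow(Add(2635499, Function('v')(Add(-411, Mul(-1, 55)))), -1)) = Mul(Add(4544893, Mul(Rational(-2, 1097), -503)), Pow(Add(2635499, Pow(Add(-32, Add(-411, Mul(-1, 55))), -1)), -1)) = Mul(Add(4544893, Rational(1006, 1097)), Pow(Add(2635499, Pow(Add(-32, Add(-411, -55)), -1)), -1)) = Mul(Rational(4985748627, 1097), Pow(Add(2635499, Pow(Add(-32, -466), -1)), -1)) = Mul(Rational(4985748627, 1097), Pow(Add(2635499, Pow(-498, -1)), -1)) = Mul(Rational(4985748627, 1097), Pow(Add(2635499, Rational(-1, 498)), -1)) = Mul(Rational(4985748627, 1097), Pow(Rational(1312478501, 498), -1)) = Mul(Rational(4985748627, 1097), Rational(498, 1312478501)) = Rational(2482902816246, 1439788915597)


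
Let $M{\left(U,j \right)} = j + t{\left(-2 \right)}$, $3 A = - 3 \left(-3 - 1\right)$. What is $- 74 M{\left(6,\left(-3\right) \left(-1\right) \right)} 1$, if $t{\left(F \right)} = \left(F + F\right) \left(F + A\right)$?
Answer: $370$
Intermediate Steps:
$A = 4$ ($A = \frac{\left(-3\right) \left(-3 - 1\right)}{3} = \frac{\left(-3\right) \left(-4\right)}{3} = \frac{1}{3} \cdot 12 = 4$)
$t{\left(F \right)} = 2 F \left(4 + F\right)$ ($t{\left(F \right)} = \left(F + F\right) \left(F + 4\right) = 2 F \left(4 + F\right)$)
$M{\left(U,j \right)} = -8 + j$ ($M{\left(U,j \right)} = j + 2 \left(-2\right) \left(4 - 2\right) = j + 2 \left(-2\right) 2 = j - 8 = -8 + j$)
$- 74 M{\left(6,\left(-3\right) \left(-1\right) \right)} 1 = - 74 \left(-8 - -3\right) 1 = - 74 \left(-8 + 3\right) 1 = - 74 \left(\left(-5\right) 1\right) = \left(-74\right) \left(-5\right) = 370$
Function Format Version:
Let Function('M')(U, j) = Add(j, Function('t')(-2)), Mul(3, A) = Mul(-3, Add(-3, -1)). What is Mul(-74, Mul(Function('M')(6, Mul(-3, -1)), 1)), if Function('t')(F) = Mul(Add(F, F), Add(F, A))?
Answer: 370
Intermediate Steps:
A = 4 (A = Mul(Rational(1, 3), Mul(-3, Add(-3, -1))) = Mul(Rational(1, 3), Mul(-3, -4)) = Mul(Rational(1, 3), 12) = 4)
Function('t')(F) = Mul(2, F, Add(4, F)) (Function('t')(F) = Mul(Add(F, F), Add(F, 4)) = Mul(Mul(2, F), Add(4, F)) = Mul(2, F, Add(4, F)))
Function('M')(U, j) = Add(-8, j) (Function('M')(U, j) = Add(j, Mul(2, -2, Add(4, -2))) = Add(j, Mul(2, -2, 2)) = Add(j, -8) = Add(-8, j))
Mul(-74, Mul(Function('M')(6, Mul(-3, -1)), 1)) = Mul(-74, Mul(Add(-8, Mul(-3, -1)), 1)) = Mul(-74, Mul(Add(-8, 3), 1)) = Mul(-74, Mul(-5, 1)) = Mul(-74, -5) = 370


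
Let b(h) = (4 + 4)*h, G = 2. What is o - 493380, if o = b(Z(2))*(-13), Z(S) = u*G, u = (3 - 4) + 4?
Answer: -494004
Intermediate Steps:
u = 3 (u = -1 + 4 = 3)
Z(S) = 6 (Z(S) = 3*2 = 6)
b(h) = 8*h
o = -624 (o = (8*6)*(-13) = 48*(-13) = -624)
o - 493380 = -624 - 493380 = -494004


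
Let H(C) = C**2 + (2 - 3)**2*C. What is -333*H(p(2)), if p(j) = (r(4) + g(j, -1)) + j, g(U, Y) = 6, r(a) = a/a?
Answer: -29970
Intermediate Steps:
r(a) = 1
p(j) = 7 + j (p(j) = (1 + 6) + j = 7 + j)
H(C) = C + C**2 (H(C) = C**2 + (-1)**2*C = C**2 + 1*C = C**2 + C = C + C**2)
-333*H(p(2)) = -333*(7 + 2)*(1 + (7 + 2)) = -2997*(1 + 9) = -2997*10 = -333*90 = -29970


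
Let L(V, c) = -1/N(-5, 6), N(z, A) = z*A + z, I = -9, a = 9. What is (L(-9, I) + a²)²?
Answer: 8042896/1225 ≈ 6565.6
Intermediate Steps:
N(z, A) = z + A*z (N(z, A) = A*z + z = z + A*z)
L(V, c) = 1/35 (L(V, c) = -1/((-5*(1 + 6))) = -1/((-5*7)) = -1/(-35) = -1*(-1/35) = 1/35)
(L(-9, I) + a²)² = (1/35 + 9²)² = (1/35 + 81)² = (2836/35)² = 8042896/1225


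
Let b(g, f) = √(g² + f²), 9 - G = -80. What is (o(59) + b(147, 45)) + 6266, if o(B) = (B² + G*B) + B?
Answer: 15057 + 3*√2626 ≈ 15211.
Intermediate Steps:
G = 89 (G = 9 - 1*(-80) = 9 + 80 = 89)
b(g, f) = √(f² + g²)
o(B) = B² + 90*B (o(B) = (B² + 89*B) + B = B² + 90*B)
(o(59) + b(147, 45)) + 6266 = (59*(90 + 59) + √(45² + 147²)) + 6266 = (59*149 + √(2025 + 21609)) + 6266 = (8791 + √23634) + 6266 = (8791 + 3*√2626) + 6266 = 15057 + 3*√2626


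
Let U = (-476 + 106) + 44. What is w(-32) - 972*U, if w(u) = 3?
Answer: 316875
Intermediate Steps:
U = -326 (U = -370 + 44 = -326)
w(-32) - 972*U = 3 - 972*(-326) = 3 + 316872 = 316875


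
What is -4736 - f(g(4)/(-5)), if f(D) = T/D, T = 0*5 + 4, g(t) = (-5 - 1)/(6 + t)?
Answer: -14308/3 ≈ -4769.3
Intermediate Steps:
g(t) = -6/(6 + t)
T = 4 (T = 0 + 4 = 4)
f(D) = 4/D
-4736 - f(g(4)/(-5)) = -4736 - 4/(-6/(6 + 4)/(-5)) = -4736 - 4/(-6/10*(-⅕)) = -4736 - 4/(-6*⅒*(-⅕)) = -4736 - 4/((-⅗*(-⅕))) = -4736 - 4/3/25 = -4736 - 4*25/3 = -4736 - 1*100/3 = -4736 - 100/3 = -14308/3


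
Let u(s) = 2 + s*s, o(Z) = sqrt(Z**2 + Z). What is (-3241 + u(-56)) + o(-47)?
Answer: -103 + sqrt(2162) ≈ -56.503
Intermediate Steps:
o(Z) = sqrt(Z + Z**2)
u(s) = 2 + s**2
(-3241 + u(-56)) + o(-47) = (-3241 + (2 + (-56)**2)) + sqrt(-47*(1 - 47)) = (-3241 + (2 + 3136)) + sqrt(-47*(-46)) = (-3241 + 3138) + sqrt(2162) = -103 + sqrt(2162)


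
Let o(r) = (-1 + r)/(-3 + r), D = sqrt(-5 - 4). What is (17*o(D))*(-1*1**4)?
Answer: -34/3 + 17*I/3 ≈ -11.333 + 5.6667*I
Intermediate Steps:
D = 3*I (D = sqrt(-9) = 3*I ≈ 3.0*I)
o(r) = (-1 + r)/(-3 + r)
(17*o(D))*(-1*1**4) = (17*((-1 + 3*I)/(-3 + 3*I)))*(-1*1**4) = (17*(((-3 - 3*I)/18)*(-1 + 3*I)))*(-1*1) = (17*((-1 + 3*I)*(-3 - 3*I)/18))*(-1) = (17*(-1 + 3*I)*(-3 - 3*I)/18)*(-1) = -17*(-1 + 3*I)*(-3 - 3*I)/18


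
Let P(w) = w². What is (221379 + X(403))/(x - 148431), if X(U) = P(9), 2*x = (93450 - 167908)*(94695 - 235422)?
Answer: 18455/436581421 ≈ 4.2272e-5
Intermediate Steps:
x = 5239125483 (x = ((93450 - 167908)*(94695 - 235422))/2 = (-74458*(-140727))/2 = (½)*10478250966 = 5239125483)
X(U) = 81 (X(U) = 9² = 81)
(221379 + X(403))/(x - 148431) = (221379 + 81)/(5239125483 - 148431) = 221460/5238977052 = 221460*(1/5238977052) = 18455/436581421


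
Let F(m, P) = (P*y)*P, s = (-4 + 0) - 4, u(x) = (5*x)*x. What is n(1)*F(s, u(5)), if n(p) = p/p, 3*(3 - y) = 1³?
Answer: 125000/3 ≈ 41667.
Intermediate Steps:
u(x) = 5*x²
y = 8/3 (y = 3 - ⅓*1³ = 3 - ⅓*1 = 3 - ⅓ = 8/3 ≈ 2.6667)
s = -8 (s = -4 - 4 = -8)
n(p) = 1
F(m, P) = 8*P²/3 (F(m, P) = (P*(8/3))*P = (8*P/3)*P = 8*P²/3)
n(1)*F(s, u(5)) = 1*(8*(5*5²)²/3) = 1*(8*(5*25)²/3) = 1*((8/3)*125²) = 1*((8/3)*15625) = 1*(125000/3) = 125000/3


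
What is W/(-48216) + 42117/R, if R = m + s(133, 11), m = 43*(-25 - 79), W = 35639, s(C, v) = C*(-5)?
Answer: -2213790815/247685592 ≈ -8.9379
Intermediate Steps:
s(C, v) = -5*C
m = -4472 (m = 43*(-104) = -4472)
R = -5137 (R = -4472 - 5*133 = -4472 - 665 = -5137)
W/(-48216) + 42117/R = 35639/(-48216) + 42117/(-5137) = 35639*(-1/48216) + 42117*(-1/5137) = -35639/48216 - 42117/5137 = -2213790815/247685592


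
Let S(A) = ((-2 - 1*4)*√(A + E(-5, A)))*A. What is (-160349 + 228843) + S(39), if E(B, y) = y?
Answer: 68494 - 234*√78 ≈ 66427.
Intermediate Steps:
S(A) = -6*√2*A^(3/2) (S(A) = ((-2 - 1*4)*√(A + A))*A = ((-2 - 4)*√(2*A))*A = (-6*√2*√A)*A = -6*√2*A^(3/2))
(-160349 + 228843) + S(39) = (-160349 + 228843) - 6*√2*39^(3/2) = 68494 - 6*√2*39*√39 = 68494 - 234*√78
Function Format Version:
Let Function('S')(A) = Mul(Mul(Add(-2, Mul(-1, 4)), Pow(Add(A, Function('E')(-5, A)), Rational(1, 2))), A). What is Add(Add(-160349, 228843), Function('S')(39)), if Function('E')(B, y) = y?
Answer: Add(68494, Mul(-234, Pow(78, Rational(1, 2)))) ≈ 66427.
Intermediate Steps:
Function('S')(A) = Mul(-6, Pow(2, Rational(1, 2)), Pow(A, Rational(3, 2))) (Function('S')(A) = Mul(Mul(Add(-2, Mul(-1, 4)), Pow(Add(A, A), Rational(1, 2))), A) = Mul(Mul(Add(-2, -4), Pow(Mul(2, A), Rational(1, 2))), A) = Mul(Mul(-6, Mul(Pow(2, Rational(1, 2)), Pow(A, Rational(1, 2)))), A) = Mul(Mul(-6, Pow(2, Rational(1, 2)), Pow(A, Rational(1, 2))), A) = Mul(-6, Pow(2, Rational(1, 2)), Pow(A, Rational(3, 2))))
Add(Add(-160349, 228843), Function('S')(39)) = Add(Add(-160349, 228843), Mul(-6, Pow(2, Rational(1, 2)), Pow(39, Rational(3, 2)))) = Add(68494, Mul(-6, Pow(2, Rational(1, 2)), Mul(39, Pow(39, Rational(1, 2))))) = Add(68494, Mul(-234, Pow(78, Rational(1, 2))))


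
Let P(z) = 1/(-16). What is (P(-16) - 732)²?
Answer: 137194369/256 ≈ 5.3592e+5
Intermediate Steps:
P(z) = -1/16
(P(-16) - 732)² = (-1/16 - 732)² = (-11713/16)² = 137194369/256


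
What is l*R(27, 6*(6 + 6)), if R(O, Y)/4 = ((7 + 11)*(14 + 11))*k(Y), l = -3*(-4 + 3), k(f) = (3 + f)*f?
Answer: 29160000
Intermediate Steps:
k(f) = f*(3 + f)
l = 3 (l = -3*(-1) = 3)
R(O, Y) = 1800*Y*(3 + Y) (R(O, Y) = 4*(((7 + 11)*(14 + 11))*(Y*(3 + Y))) = 4*((18*25)*(Y*(3 + Y))) = 4*(450*(Y*(3 + Y))) = 4*(450*Y*(3 + Y)) = 1800*Y*(3 + Y))
l*R(27, 6*(6 + 6)) = 3*(1800*(6*(6 + 6))*(3 + 6*(6 + 6))) = 3*(1800*(6*12)*(3 + 6*12)) = 3*(1800*72*(3 + 72)) = 3*(1800*72*75) = 3*9720000 = 29160000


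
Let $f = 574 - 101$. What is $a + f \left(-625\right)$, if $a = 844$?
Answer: $-294781$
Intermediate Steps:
$f = 473$ ($f = 574 - 101 = 473$)
$a + f \left(-625\right) = 844 + 473 \left(-625\right) = 844 - 295625 = -294781$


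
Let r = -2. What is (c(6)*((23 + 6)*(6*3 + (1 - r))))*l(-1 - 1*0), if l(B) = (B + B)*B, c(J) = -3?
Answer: -3654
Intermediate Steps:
l(B) = 2*B² (l(B) = (2*B)*B = 2*B²)
(c(6)*((23 + 6)*(6*3 + (1 - r))))*l(-1 - 1*0) = (-3*(23 + 6)*(6*3 + (1 - 1*(-2))))*(2*(-1 - 1*0)²) = (-87*(18 + (1 + 2)))*(2*(-1 + 0)²) = (-87*(18 + 3))*(2*(-1)²) = (-87*21)*(2*1) = -3*609*2 = -1827*2 = -3654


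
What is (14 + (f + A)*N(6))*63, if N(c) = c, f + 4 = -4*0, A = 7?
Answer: 2016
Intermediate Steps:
f = -4 (f = -4 - 4*0 = -4 + 0 = -4)
(14 + (f + A)*N(6))*63 = (14 + (-4 + 7)*6)*63 = (14 + 3*6)*63 = (14 + 18)*63 = 32*63 = 2016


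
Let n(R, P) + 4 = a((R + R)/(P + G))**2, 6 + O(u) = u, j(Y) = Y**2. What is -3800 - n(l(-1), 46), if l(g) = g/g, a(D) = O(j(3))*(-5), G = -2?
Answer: -4021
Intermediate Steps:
O(u) = -6 + u
a(D) = -15 (a(D) = (-6 + 3**2)*(-5) = (-6 + 9)*(-5) = 3*(-5) = -15)
l(g) = 1
n(R, P) = 221 (n(R, P) = -4 + (-15)**2 = -4 + 225 = 221)
-3800 - n(l(-1), 46) = -3800 - 1*221 = -3800 - 221 = -4021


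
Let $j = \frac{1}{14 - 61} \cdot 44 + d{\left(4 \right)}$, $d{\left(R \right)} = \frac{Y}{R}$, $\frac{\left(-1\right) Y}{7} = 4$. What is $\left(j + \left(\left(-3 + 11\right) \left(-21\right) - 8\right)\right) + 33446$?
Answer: $\frac{1563317}{47} \approx 33262.0$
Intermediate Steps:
$Y = -28$ ($Y = \left(-7\right) 4 = -28$)
$d{\left(R \right)} = - \frac{28}{R}$
$j = - \frac{373}{47}$ ($j = \frac{1}{14 - 61} \cdot 44 - \frac{28}{4} = \frac{1}{-47} \cdot 44 - 7 = \left(- \frac{1}{47}\right) 44 - 7 = - \frac{44}{47} - 7 = - \frac{373}{47} \approx -7.9362$)
$\left(j + \left(\left(-3 + 11\right) \left(-21\right) - 8\right)\right) + 33446 = \left(- \frac{373}{47} + \left(\left(-3 + 11\right) \left(-21\right) - 8\right)\right) + 33446 = \left(- \frac{373}{47} + \left(8 \left(-21\right) - 8\right)\right) + 33446 = \left(- \frac{373}{47} - 176\right) + 33446 = - \frac{8645}{47} + 33446 = \frac{1563317}{47}$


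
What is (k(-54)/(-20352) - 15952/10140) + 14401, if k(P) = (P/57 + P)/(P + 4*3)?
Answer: 16467612969877/1143629760 ≈ 14399.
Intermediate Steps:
k(P) = 58*P/(57*(12 + P)) (k(P) = (P*(1/57) + P)/(P + 12) = (P/57 + P)/(12 + P) = (58*P/57)/(12 + P) = 58*P/(57*(12 + P)))
(k(-54)/(-20352) - 15952/10140) + 14401 = (((58/57)*(-54)/(12 - 54))/(-20352) - 15952/10140) + 14401 = (((58/57)*(-54)/(-42))*(-1/20352) - 15952*1/10140) + 14401 = (((58/57)*(-54)*(-1/42))*(-1/20352) - 3988/2535) + 14401 = ((174/133)*(-1/20352) - 3988/2535) + 14401 = (-29/451136 - 3988/2535) + 14401 = -1799203883/1143629760 + 14401 = 16467612969877/1143629760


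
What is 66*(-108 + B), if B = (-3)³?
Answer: -8910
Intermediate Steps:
B = -27
66*(-108 + B) = 66*(-108 - 27) = 66*(-135) = -8910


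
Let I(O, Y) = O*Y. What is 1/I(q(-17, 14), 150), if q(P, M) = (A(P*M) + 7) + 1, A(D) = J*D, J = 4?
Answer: -1/141600 ≈ -7.0621e-6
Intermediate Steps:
A(D) = 4*D
q(P, M) = 8 + 4*M*P (q(P, M) = (4*(P*M) + 7) + 1 = (4*(M*P) + 7) + 1 = (4*M*P + 7) + 1 = (7 + 4*M*P) + 1 = 8 + 4*M*P)
1/I(q(-17, 14), 150) = 1/((8 + 4*14*(-17))*150) = 1/((8 - 952)*150) = 1/(-944*150) = 1/(-141600) = -1/141600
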